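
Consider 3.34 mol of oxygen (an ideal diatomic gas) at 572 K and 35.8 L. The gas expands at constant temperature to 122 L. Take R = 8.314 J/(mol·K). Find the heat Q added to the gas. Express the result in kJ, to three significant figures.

Isothermal ⇒ ΔU = 0, so Q = W = nRT ln(V₂/V₁).
Q = (3.34)(8.314)(572) ln(122/35.8) = 15884 × 1.226 = 19475 J.

Q ≈ 19.5 kJ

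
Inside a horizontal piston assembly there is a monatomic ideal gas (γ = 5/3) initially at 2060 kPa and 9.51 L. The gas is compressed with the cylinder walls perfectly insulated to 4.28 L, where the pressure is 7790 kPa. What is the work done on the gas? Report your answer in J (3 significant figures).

Adiabatic: W = (P₁V₁ − P₂V₂)/(γ − 1) with γ = 5/3.
P₁V₁ = 19591 J, P₂V₂ = 33341 J.
W = (19591 − 33341) / 0.6667 = -20626 J.
Work on gas = −W_by = 20626 J.

W ≈ 20600 J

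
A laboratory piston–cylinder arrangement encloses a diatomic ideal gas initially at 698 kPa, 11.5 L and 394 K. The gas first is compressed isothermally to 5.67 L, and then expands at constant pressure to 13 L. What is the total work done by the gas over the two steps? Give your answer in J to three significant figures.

W_total ≈ 4700 J

Step 1 (isothermal): W = P₁V₁ ln(V₂/V₁) = (8027) ln(5.67/11.5) = -5676 J.
After step 1: P = 1416 kPa, V = 5.67 L, T = 394 K.
Step 2 (isobaric): W = PΔV = (1416 kPa)(13 − 5.67 L) = 10377 J.
W_total = -5676 + 10377 = 4701 J.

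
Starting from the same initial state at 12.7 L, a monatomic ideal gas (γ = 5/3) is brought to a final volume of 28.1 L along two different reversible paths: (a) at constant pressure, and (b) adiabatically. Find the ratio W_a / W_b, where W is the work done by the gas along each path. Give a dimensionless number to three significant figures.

W_a / W_b ≈ 1.97

Path (a) isobaric: W = P₁(V₂ − V₁) → W_a/(P₁V₁) = 1.213.
Path (b) adiabatic: W = P₁V₁(1 − (V₁/V₂)^(γ−1))/(γ−1) → W_b/(P₁V₁) = 0.6166.
W_a / W_b = 1.213 / 0.6166 = 1.967.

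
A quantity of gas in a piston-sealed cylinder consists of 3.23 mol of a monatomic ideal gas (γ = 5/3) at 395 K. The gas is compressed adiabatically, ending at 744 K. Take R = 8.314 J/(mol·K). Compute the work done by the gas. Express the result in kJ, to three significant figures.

W ≈ -14.1 kJ

Adiabatic ⇒ Q = 0, so W_by = −ΔU = nCᵥ(T₁ − T₂).
Cᵥ = 3R/2 = 12.47 J/(mol·K).
W = (3.23)(12.47)(395 − 744) = -14058 J.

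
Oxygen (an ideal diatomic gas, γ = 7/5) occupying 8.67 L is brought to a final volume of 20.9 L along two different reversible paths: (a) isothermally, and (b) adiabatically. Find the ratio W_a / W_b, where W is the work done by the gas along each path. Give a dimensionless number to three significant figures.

W_a / W_b ≈ 1.19

Path (a) isothermal: W = P₁V₁ ln(V₂/V₁) → W_a/(P₁V₁) = 0.8799.
Path (b) adiabatic: W = P₁V₁(1 − (V₁/V₂)^(γ−1))/(γ−1) → W_b/(P₁V₁) = 0.7417.
W_a / W_b = 0.8799 / 0.7417 = 1.186.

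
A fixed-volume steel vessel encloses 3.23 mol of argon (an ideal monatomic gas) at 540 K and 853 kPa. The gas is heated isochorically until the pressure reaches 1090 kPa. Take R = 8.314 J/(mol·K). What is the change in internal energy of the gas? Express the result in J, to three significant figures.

ΔU ≈ 6040 J

Constant volume ⇒ W = 0, so Q = ΔU = nCᵥΔT with Cᵥ = 3R/2 = 12.47 J/(mol·K).
At constant V, T₂/T₁ = P₂/P₁ ⇒ ΔT = T₁(P₂/P₁ − 1) = 540·(1090/853 − 1) = 150 K.
ΔU = (3.23)(12.47)(150) = 6044 J.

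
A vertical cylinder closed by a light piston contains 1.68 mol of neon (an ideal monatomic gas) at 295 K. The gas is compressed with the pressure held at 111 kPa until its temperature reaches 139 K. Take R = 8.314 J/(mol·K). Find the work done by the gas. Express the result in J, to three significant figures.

Isobaric: W = P ΔV = nR ΔT.
W = (1.68)(8.314)(139 − 295) = -2179 J.

W ≈ -2180 J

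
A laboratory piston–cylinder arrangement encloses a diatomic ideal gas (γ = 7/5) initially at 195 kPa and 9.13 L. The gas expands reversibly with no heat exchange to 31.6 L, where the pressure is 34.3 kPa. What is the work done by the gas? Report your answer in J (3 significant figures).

Adiabatic: W = (P₁V₁ − P₂V₂)/(γ − 1) with γ = 7/5.
P₁V₁ = 1780 J, P₂V₂ = 1084 J.
W = (1780 − 1084) / 0.4 = 1741 J.

W ≈ 1740 J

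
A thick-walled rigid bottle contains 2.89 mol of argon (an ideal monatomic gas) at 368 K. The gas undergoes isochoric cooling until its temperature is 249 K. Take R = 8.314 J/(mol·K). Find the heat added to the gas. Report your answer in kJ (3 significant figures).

Constant volume ⇒ W = 0, so Q = ΔU = nCᵥΔT with Cᵥ = 3R/2 = 12.47 J/(mol·K).
ΔU = (2.89)(12.47)(249 − 368) = -4289 J.

Q ≈ -4.29 kJ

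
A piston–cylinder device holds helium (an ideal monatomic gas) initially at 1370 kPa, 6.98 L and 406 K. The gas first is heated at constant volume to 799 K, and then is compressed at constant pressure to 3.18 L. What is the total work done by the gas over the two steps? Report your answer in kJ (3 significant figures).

W_total ≈ -10.2 kJ

Step 1 (isochoric): W = 0 (constant volume).
After step 1: P = 2696 kPa (V unchanged).
Step 2 (isobaric): W = PΔV = (2696 kPa)(3.18 − 6.98 L) = -10245 J.
W_total = 0 − 10245 = -10245 J.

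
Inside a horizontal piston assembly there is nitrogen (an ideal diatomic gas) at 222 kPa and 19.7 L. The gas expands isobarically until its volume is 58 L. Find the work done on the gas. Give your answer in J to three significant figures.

Isobaric: W = P ΔV.
W = (222 kPa)(58 − 19.7 L) = (222)(38.3) = 8503 J.
Work on gas = −W_by = -8503 J.

W ≈ -8500 J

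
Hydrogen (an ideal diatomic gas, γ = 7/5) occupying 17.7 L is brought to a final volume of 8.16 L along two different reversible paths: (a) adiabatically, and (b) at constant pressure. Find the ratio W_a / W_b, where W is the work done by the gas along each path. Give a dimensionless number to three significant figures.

Path (a) adiabatic: W = P₁V₁(1 − (V₁/V₂)^(γ−1))/(γ−1) → W_a/(P₁V₁) = -0.9076.
Path (b) isobaric: W = P₁(V₂ − V₁) → W_b/(P₁V₁) = -0.539.
W_a / W_b = -0.9076 / -0.539 = 1.684.

W_a / W_b ≈ 1.68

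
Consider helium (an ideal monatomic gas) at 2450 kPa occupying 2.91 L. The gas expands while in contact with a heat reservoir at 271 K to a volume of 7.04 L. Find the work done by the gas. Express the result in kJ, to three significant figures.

Isothermal: W = nRT ln(V₂/V₁) = P₁V₁ ln(V₂/V₁).
P₁V₁ = (2450 kPa)(2.91 L) = 7130 J.
W = 7130 × ln(7.04/2.91) = 7130 × 0.8835
W_by_gas = 6299 J.

W ≈ 6.30 kJ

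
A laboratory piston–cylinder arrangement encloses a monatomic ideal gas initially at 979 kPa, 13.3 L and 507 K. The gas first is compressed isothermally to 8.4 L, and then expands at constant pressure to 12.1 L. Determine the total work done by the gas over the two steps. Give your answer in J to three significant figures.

Step 1 (isothermal): W = P₁V₁ ln(V₂/V₁) = (13021) ln(8.4/13.3) = -5983 J.
After step 1: P = 1550 kPa, V = 8.4 L, T = 507 K.
Step 2 (isobaric): W = PΔV = (1550 kPa)(12.1 − 8.4 L) = 5735 J.
W_total = -5983 + 5735 = -248.1 J.

W_total ≈ -248 J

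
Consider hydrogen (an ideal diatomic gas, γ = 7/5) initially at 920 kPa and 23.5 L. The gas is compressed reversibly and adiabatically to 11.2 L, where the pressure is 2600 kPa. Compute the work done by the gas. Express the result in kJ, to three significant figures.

Adiabatic: W = (P₁V₁ − P₂V₂)/(γ − 1) with γ = 7/5.
P₁V₁ = 21620 J, P₂V₂ = 29120 J.
W = (21620 − 29120) / 0.4 = -18750 J.

W ≈ -18.7 kJ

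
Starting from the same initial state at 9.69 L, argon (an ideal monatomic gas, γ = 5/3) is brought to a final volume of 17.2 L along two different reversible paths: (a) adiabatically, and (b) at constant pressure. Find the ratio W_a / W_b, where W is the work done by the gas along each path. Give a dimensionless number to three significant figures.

W_a / W_b ≈ 0.615

Path (a) adiabatic: W = P₁V₁(1 − (V₁/V₂)^(γ−1))/(γ−1) → W_a/(P₁V₁) = 0.4768.
Path (b) isobaric: W = P₁(V₂ − V₁) → W_b/(P₁V₁) = 0.775.
W_a / W_b = 0.4768 / 0.775 = 0.6152.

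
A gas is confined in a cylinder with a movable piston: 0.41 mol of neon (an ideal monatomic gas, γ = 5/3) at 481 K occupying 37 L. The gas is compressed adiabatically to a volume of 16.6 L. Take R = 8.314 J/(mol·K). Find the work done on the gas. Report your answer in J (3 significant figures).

W ≈ 1740 J

Adiabatic: TV^(γ−1) = const with γ = 5/3.
T₂ = T₁ (V₁/V₂)^(γ−1) = 481 × (37/16.6)^0.667 = 481 × 1.706 = 820.7 K.
W_by = nCᵥ(T₁ − T₂) = (0.41)(12.47)(481 − 820.7) = -1737 J.
Work on gas = −W_by = 1737 J.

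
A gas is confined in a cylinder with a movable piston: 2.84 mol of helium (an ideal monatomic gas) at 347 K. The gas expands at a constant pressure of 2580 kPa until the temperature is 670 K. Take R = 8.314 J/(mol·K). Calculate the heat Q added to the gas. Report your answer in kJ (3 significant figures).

Q ≈ 19.1 kJ

Isobaric: W = nRΔT = (2.84)(8.314)(323) = 7627 J.
ΔU = nCᵥΔT with Cᵥ = 3R/2: ΔU = (2.84)(12.47)(323) = 11440 J.
Q = ΔU + W = 11440 + 7627 = 19066 J.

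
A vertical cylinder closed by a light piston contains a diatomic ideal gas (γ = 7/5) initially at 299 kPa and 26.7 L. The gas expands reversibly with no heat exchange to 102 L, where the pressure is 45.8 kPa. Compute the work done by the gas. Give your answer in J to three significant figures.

W ≈ 8280 J

Adiabatic: W = (P₁V₁ − P₂V₂)/(γ − 1) with γ = 7/5.
P₁V₁ = 7983 J, P₂V₂ = 4672 J.
W = (7983 − 4672) / 0.4 = 8279 J.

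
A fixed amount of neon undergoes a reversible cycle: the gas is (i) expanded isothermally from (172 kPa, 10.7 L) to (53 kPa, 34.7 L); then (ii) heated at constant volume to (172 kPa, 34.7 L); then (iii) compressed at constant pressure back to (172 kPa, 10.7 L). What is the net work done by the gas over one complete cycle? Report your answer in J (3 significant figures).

Leg (i): W = PᵢVᵢ ln(V_f/Vᵢ) = (1840) ln(34.7/10.7) = 2165 J.
Leg (ii): W = 0.
Leg (iii): W = PΔV = (172)(10.7 − 34.7) = -4128 J.
W_net = 2165 − 4128 = -1963 J.

W_net ≈ -1960 J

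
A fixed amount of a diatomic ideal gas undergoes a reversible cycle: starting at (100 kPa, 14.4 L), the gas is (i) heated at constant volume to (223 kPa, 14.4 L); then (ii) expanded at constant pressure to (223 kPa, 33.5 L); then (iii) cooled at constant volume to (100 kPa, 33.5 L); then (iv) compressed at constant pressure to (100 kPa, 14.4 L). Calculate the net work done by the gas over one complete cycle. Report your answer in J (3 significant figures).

W_net ≈ 2350 J

Constant-volume legs do no work.
W(ii) = (223)(33.5 − 14.4) = 4259 J; W(iv) = (100)(14.4 − 33.5) = -1910 J.
W_net = 4259 − 1910 = 2349 J (the clockwise enclosed area).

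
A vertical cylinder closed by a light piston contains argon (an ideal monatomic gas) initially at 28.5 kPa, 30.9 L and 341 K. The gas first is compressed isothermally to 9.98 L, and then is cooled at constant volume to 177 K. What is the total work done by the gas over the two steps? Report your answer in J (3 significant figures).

Step 1 (isothermal): W = P₁V₁ ln(V₂/V₁) = (880.6) ln(9.98/30.9) = -995.3 J.
Step 2 (isochoric): W = 0 (constant volume).
W_total = -995.3 + 0 = -995.3 J.

W_total ≈ -995 J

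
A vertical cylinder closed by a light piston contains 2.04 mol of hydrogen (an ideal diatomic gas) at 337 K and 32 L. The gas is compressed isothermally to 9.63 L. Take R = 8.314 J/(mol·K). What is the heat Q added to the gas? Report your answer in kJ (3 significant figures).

Q ≈ -6.86 kJ

Isothermal ⇒ ΔU = 0, so Q = W = nRT ln(V₂/V₁).
Q = (2.04)(8.314)(337) ln(9.63/32) = 5716 × -1.201 = -6864 J.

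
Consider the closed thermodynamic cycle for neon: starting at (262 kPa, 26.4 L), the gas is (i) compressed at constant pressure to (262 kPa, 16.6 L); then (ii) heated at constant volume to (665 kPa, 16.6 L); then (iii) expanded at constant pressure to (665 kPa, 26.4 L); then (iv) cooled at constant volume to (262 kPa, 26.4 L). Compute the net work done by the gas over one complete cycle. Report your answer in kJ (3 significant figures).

Constant-volume legs do no work.
W(i) = (262)(16.6 − 26.4) = -2568 J; W(iii) = (665)(26.4 − 16.6) = 6517 J.
W_net = -2568 + 6517 = 3949 J (the clockwise enclosed area).

W_net ≈ 3.95 kJ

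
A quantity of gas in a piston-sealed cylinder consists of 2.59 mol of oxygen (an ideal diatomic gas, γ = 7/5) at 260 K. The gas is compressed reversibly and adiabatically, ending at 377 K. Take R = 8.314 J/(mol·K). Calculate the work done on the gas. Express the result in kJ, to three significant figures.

Adiabatic ⇒ Q = 0, so W_by = −ΔU = nCᵥ(T₁ − T₂).
Cᵥ = 5R/2 = 20.79 J/(mol·K).
W = (2.59)(20.79)(260 − 377) = -6298 J.
Work on gas = −W_by = 6298 J.

W ≈ 6.30 kJ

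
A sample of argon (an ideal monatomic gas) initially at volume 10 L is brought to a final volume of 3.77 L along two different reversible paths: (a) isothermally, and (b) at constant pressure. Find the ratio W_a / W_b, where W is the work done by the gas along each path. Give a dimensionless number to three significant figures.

W_a / W_b ≈ 1.57

Path (a) isothermal: W = P₁V₁ ln(V₂/V₁) → W_a/(P₁V₁) = -0.9755.
Path (b) isobaric: W = P₁(V₂ − V₁) → W_b/(P₁V₁) = -0.623.
W_a / W_b = -0.9755 / -0.623 = 1.566.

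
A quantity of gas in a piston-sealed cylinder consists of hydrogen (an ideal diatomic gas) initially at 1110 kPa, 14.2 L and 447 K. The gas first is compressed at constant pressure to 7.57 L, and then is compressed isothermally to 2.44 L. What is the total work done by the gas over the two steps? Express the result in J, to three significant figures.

W_total ≈ -16900 J

Step 1 (isobaric): W = PΔV = (1110 kPa)(7.57 − 14.2 L) = -7359 J.
After step 1: P = 1110 kPa, V = 7.57 L, T = 238.3 K.
Step 2 (isothermal): W = P₁V₁ ln(V₂/V₁) = (8403) ln(2.44/7.57) = -9513 J.
W_total = -7359 − 9513 = -16873 J.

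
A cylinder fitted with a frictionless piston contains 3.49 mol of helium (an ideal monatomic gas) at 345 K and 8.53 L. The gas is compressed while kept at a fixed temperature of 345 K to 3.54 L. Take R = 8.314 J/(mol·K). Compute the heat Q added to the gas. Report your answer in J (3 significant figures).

Q ≈ -8800 J

Isothermal ⇒ ΔU = 0, so Q = W = nRT ln(V₂/V₁).
Q = (3.49)(8.314)(345) ln(3.54/8.53) = 10010 × -0.8795 = -8804 J.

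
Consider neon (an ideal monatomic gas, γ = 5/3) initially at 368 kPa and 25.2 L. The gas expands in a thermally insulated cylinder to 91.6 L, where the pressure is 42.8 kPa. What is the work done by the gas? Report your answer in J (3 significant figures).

W ≈ 8030 J

Adiabatic: W = (P₁V₁ − P₂V₂)/(γ − 1) with γ = 5/3.
P₁V₁ = 9274 J, P₂V₂ = 3920 J.
W = (9274 − 3920) / 0.6667 = 8030 J.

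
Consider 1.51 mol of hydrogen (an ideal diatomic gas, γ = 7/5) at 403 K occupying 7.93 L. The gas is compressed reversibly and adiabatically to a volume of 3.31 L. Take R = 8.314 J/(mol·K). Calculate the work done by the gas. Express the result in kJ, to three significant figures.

W ≈ -5.29 kJ

Adiabatic: TV^(γ−1) = const with γ = 7/5.
T₂ = T₁ (V₁/V₂)^(γ−1) = 403 × (7.93/3.31)^0.4 = 403 × 1.418 = 571.6 K.
W_by = nCᵥ(T₁ − T₂) = (1.51)(20.79)(403 − 571.6) = -5291 J.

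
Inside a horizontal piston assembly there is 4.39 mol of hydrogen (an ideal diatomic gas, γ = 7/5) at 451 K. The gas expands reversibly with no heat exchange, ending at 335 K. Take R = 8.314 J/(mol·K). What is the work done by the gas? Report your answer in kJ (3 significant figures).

Adiabatic ⇒ Q = 0, so W_by = −ΔU = nCᵥ(T₁ − T₂).
Cᵥ = 5R/2 = 20.79 J/(mol·K).
W = (4.39)(20.79)(451 − 335) = 10585 J.

W ≈ 10.6 kJ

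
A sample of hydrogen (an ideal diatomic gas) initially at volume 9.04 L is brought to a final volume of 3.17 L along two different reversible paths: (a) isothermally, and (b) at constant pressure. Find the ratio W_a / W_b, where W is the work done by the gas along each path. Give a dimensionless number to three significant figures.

Path (a) isothermal: W = P₁V₁ ln(V₂/V₁) → W_a/(P₁V₁) = -1.048.
Path (b) isobaric: W = P₁(V₂ − V₁) → W_b/(P₁V₁) = -0.6493.
W_a / W_b = -1.048 / -0.6493 = 1.614.

W_a / W_b ≈ 1.61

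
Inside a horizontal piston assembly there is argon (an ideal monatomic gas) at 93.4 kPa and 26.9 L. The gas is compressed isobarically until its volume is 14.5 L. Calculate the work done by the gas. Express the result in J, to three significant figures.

W ≈ -1160 J

Isobaric: W = P ΔV.
W = (93.4 kPa)(14.5 − 26.9 L) = (93.4)(-12.4) = -1158 J.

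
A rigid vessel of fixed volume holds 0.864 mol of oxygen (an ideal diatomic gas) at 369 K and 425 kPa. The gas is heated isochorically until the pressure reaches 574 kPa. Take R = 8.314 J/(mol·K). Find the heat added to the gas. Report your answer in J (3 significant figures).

Constant volume ⇒ W = 0, so Q = ΔU = nCᵥΔT with Cᵥ = 5R/2 = 20.79 J/(mol·K).
At constant V, T₂/T₁ = P₂/P₁ ⇒ ΔT = T₁(P₂/P₁ − 1) = 369·(574/425 − 1) = 129.4 K.
ΔU = (0.864)(20.79)(129.4) = 2323 J.

Q ≈ 2320 J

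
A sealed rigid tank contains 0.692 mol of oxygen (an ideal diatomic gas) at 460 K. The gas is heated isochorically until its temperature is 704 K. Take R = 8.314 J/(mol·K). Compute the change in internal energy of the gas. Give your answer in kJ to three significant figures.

ΔU ≈ 3.51 kJ

Constant volume ⇒ W = 0, so Q = ΔU = nCᵥΔT with Cᵥ = 5R/2 = 20.79 J/(mol·K).
ΔU = (0.692)(20.79)(704 − 460) = 3510 J.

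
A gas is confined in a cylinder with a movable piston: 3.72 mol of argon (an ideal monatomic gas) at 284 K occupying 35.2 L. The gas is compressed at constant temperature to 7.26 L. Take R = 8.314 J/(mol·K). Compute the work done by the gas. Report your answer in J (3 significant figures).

W ≈ -13900 J

Isothermal: W = nRT ln(V₂/V₁).
W = (3.72)(8.314)(284) × ln(7.26/35.2)
  = 8784 × -1.579
W_by_gas = -13866 J.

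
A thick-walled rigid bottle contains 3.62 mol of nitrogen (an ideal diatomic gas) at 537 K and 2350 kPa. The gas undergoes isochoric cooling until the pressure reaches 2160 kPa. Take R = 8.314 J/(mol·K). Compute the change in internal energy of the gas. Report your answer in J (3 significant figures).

ΔU ≈ -3270 J

Constant volume ⇒ W = 0, so Q = ΔU = nCᵥΔT with Cᵥ = 5R/2 = 20.79 J/(mol·K).
At constant V, T₂/T₁ = P₂/P₁ ⇒ ΔT = T₁(P₂/P₁ − 1) = 537·(2160/2350 − 1) = -43.42 K.
ΔU = (3.62)(20.79)(-43.42) = -3267 J.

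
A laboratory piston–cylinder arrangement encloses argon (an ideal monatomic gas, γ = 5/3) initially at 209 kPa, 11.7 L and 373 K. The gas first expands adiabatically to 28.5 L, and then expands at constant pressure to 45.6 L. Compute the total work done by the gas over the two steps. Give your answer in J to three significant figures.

W_total ≈ 2450 J

Step 1 (adiabatic): W = (P₁V₁ − P₂V₂)/(γ−1) = (2445 − 1351)/0.667 = 1642 J.
After step 1: P = 47.39 kPa, V = 28.5 L, T = 206 K.
Step 2 (isobaric): W = PΔV = (47.39 kPa)(45.6 − 28.5 L) = 810.4 J.
W_total = 1642 + 810.4 = 2452 J.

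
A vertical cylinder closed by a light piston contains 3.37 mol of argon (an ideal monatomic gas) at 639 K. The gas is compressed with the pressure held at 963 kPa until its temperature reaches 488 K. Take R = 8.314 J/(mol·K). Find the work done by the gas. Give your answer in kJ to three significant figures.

Isobaric: W = P ΔV = nR ΔT.
W = (3.37)(8.314)(488 − 639) = -4231 J.

W ≈ -4.23 kJ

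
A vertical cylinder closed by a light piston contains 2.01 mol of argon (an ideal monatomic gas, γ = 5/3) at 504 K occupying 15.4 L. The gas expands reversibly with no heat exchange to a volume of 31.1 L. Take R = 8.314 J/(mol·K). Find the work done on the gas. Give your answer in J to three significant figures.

Adiabatic: TV^(γ−1) = const with γ = 5/3.
T₂ = T₁ (V₁/V₂)^(γ−1) = 504 × (15.4/31.1)^0.667 = 504 × 0.6259 = 315.5 K.
W_by = nCᵥ(T₁ − T₂) = (2.01)(12.47)(504 − 315.5) = 4726 J.
Work on gas = −W_by = -4726 J.

W ≈ -4730 J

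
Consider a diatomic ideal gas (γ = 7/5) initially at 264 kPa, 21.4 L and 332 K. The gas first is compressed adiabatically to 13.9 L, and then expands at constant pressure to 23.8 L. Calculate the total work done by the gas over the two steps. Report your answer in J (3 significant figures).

W_total ≈ 2120 J

Step 1 (adiabatic): W = (P₁V₁ − P₂V₂)/(γ−1) = (5650 − 6714)/0.4 = -2661 J.
After step 1: P = 483 kPa, V = 13.9 L, T = 394.5 K.
Step 2 (isobaric): W = PΔV = (483 kPa)(23.8 − 13.9 L) = 4782 J.
W_total = -2661 + 4782 = 2121 J.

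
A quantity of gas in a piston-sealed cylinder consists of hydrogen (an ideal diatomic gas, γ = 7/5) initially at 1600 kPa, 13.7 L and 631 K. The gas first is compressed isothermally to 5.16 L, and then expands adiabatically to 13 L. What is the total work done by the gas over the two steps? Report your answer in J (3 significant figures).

Step 1 (isothermal): W = P₁V₁ ln(V₂/V₁) = (21920) ln(5.16/13.7) = -21404 J.
After step 1: P = 4248 kPa, V = 5.16 L, T = 631 K.
Step 2 (adiabatic): W = (P₁V₁ − P₂V₂)/(γ−1) = (21920 − 15147)/0.4 = 16933 J.
W_total = -21404 + 16933 = -4471 J.

W_total ≈ -4470 J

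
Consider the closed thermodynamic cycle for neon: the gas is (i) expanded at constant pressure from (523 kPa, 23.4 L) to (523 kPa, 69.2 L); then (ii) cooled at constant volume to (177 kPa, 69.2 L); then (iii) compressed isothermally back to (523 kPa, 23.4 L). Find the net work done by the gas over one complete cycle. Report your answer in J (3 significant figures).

Leg (i): W = PΔV = (523)(69.2 − 23.4) = 23953 J.
Leg (ii): W = 0.
Leg (iii): W = PᵢVᵢ ln(V_f/Vᵢ) = (12248) ln(23.4/69.2) = -13281 J.
W_net = 23953 − 13281 = 10673 J.

W_net ≈ 10700 J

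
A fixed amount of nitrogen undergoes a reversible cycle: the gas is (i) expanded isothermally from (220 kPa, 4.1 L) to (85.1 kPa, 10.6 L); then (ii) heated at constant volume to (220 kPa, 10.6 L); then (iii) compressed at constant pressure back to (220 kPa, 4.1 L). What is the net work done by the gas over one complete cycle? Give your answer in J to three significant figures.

W_net ≈ -573 J

Leg (i): W = PᵢVᵢ ln(V_f/Vᵢ) = (902) ln(10.6/4.1) = 856.8 J.
Leg (ii): W = 0.
Leg (iii): W = PΔV = (220)(4.1 − 10.6) = -1430 J.
W_net = 856.8 − 1430 = -573.2 J.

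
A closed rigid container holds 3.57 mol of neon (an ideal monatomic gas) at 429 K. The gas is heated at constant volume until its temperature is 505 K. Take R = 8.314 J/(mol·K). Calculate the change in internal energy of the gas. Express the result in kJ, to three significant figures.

Constant volume ⇒ W = 0, so Q = ΔU = nCᵥΔT with Cᵥ = 3R/2 = 12.47 J/(mol·K).
ΔU = (3.57)(12.47)(505 − 429) = 3384 J.

ΔU ≈ 3.38 kJ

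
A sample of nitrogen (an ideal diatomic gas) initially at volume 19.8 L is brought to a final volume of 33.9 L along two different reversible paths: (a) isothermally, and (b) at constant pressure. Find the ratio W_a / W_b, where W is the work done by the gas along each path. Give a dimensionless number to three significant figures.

Path (a) isothermal: W = P₁V₁ ln(V₂/V₁) → W_a/(P₁V₁) = 0.5377.
Path (b) isobaric: W = P₁(V₂ − V₁) → W_b/(P₁V₁) = 0.7121.
W_a / W_b = 0.5377 / 0.7121 = 0.7551.

W_a / W_b ≈ 0.755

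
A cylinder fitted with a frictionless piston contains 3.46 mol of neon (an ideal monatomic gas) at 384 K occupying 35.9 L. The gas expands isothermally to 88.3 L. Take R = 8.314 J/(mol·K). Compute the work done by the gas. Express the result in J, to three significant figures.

Isothermal: W = nRT ln(V₂/V₁).
W = (3.46)(8.314)(384) × ln(88.3/35.9)
  = 11046 × 0.9
W_by_gas = 9942 J.

W ≈ 9940 J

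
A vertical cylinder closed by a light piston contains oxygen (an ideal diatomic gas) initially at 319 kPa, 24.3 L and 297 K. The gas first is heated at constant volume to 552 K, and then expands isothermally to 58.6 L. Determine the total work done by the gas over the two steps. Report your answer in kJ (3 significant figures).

W_total ≈ 12.7 kJ

Step 1 (isochoric): W = 0 (constant volume).
After step 1: P = 592.9 kPa (V unchanged).
Step 2 (isothermal): W = P₁V₁ ln(V₂/V₁) = (14407) ln(58.6/24.3) = 12682 J.
W_total = 0 + 12682 = 12682 J.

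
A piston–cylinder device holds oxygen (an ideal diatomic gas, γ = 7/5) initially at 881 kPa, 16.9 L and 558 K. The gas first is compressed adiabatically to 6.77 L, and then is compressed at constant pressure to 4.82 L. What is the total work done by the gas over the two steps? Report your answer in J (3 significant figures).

Step 1 (adiabatic): W = (P₁V₁ − P₂V₂)/(γ−1) = (14889 − 21468)/0.4 = -16447 J.
After step 1: P = 3171 kPa, V = 6.77 L, T = 804.6 K.
Step 2 (isobaric): W = PΔV = (3171 kPa)(4.82 − 6.77 L) = -6183 J.
W_total = -16447 − 6183 = -22630 J.

W_total ≈ -22600 J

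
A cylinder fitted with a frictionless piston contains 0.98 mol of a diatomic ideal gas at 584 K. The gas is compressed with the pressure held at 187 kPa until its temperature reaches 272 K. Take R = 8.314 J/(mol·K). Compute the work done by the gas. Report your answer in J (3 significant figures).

Isobaric: W = P ΔV = nR ΔT.
W = (0.98)(8.314)(272 − 584) = -2542 J.

W ≈ -2540 J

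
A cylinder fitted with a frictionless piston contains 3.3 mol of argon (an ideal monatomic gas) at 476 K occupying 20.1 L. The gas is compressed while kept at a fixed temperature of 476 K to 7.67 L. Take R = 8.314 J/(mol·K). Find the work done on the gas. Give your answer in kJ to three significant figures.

W ≈ 12.6 kJ

Isothermal: W = nRT ln(V₂/V₁).
W = (3.3)(8.314)(476) × ln(7.67/20.1)
  = 13060 × -0.9634
W_by_gas = -12582 J; work on gas = −W_by = 12582 J.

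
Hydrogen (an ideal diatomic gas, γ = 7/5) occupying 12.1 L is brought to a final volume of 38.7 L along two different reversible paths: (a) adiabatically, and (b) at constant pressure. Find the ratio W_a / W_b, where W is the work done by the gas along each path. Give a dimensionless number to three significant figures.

Path (a) adiabatic: W = P₁V₁(1 − (V₁/V₂)^(γ−1))/(γ−1) → W_a/(P₁V₁) = 0.9297.
Path (b) isobaric: W = P₁(V₂ − V₁) → W_b/(P₁V₁) = 2.198.
W_a / W_b = 0.9297 / 2.198 = 0.4229.

W_a / W_b ≈ 0.423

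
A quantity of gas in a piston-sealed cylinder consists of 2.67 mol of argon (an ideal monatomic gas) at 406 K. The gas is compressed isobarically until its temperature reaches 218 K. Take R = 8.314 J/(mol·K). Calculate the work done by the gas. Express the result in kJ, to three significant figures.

Isobaric: W = P ΔV = nR ΔT.
W = (2.67)(8.314)(218 − 406) = -4173 J.

W ≈ -4.17 kJ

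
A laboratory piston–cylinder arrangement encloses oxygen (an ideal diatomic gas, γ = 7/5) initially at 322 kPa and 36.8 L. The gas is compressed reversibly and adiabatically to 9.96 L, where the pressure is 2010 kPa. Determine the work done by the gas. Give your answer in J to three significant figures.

Adiabatic: W = (P₁V₁ − P₂V₂)/(γ − 1) with γ = 7/5.
P₁V₁ = 11850 J, P₂V₂ = 20020 J.
W = (11850 − 20020) / 0.4 = -20425 J.

W ≈ -20400 J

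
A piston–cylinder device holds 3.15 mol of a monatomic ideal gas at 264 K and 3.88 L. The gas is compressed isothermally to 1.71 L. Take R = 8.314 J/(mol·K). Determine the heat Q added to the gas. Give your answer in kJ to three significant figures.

Isothermal ⇒ ΔU = 0, so Q = W = nRT ln(V₂/V₁).
Q = (3.15)(8.314)(264) ln(1.71/3.88) = 6914 × -0.8193 = -5665 J.

Q ≈ -5.66 kJ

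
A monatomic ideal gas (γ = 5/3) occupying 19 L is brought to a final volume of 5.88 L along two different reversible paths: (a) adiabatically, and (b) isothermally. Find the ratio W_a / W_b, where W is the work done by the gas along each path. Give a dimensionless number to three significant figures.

Path (a) adiabatic: W = P₁V₁(1 − (V₁/V₂)^(γ−1))/(γ−1) → W_a/(P₁V₁) = -1.779.
Path (b) isothermal: W = P₁V₁ ln(V₂/V₁) → W_b/(P₁V₁) = -1.173.
W_a / W_b = -1.779 / -1.173 = 1.516.

W_a / W_b ≈ 1.52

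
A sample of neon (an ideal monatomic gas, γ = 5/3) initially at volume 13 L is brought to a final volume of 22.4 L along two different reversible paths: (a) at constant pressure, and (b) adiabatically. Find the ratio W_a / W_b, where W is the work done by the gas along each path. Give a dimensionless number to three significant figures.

Path (a) isobaric: W = P₁(V₂ − V₁) → W_a/(P₁V₁) = 0.7231.
Path (b) adiabatic: W = P₁V₁(1 − (V₁/V₂)^(γ−1))/(γ−1) → W_b/(P₁V₁) = 0.4564.
W_a / W_b = 0.7231 / 0.4564 = 1.584.

W_a / W_b ≈ 1.58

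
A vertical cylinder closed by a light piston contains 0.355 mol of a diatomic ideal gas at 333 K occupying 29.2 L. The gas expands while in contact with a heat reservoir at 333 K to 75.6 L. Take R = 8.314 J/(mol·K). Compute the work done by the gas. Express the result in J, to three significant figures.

Isothermal: W = nRT ln(V₂/V₁).
W = (0.355)(8.314)(333) × ln(75.6/29.2)
  = 982.8 × 0.9513
W_by_gas = 935 J.

W ≈ 935 J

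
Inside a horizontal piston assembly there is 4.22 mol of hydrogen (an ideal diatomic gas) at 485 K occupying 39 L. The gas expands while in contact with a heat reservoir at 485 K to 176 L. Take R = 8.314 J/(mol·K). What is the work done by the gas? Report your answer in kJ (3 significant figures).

W ≈ 25.6 kJ

Isothermal: W = nRT ln(V₂/V₁).
W = (4.22)(8.314)(485) × ln(176/39)
  = 17016 × 1.507
W_by_gas = 25642 J.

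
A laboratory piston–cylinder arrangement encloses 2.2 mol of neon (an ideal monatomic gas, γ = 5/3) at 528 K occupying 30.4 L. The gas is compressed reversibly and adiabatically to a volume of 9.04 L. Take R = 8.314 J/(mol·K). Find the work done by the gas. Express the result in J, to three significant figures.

W ≈ -18000 J

Adiabatic: TV^(γ−1) = const with γ = 5/3.
T₂ = T₁ (V₁/V₂)^(γ−1) = 528 × (30.4/9.04)^0.667 = 528 × 2.245 = 1185 K.
W_by = nCᵥ(T₁ − T₂) = (2.2)(12.47)(528 − 1185) = -18030 J.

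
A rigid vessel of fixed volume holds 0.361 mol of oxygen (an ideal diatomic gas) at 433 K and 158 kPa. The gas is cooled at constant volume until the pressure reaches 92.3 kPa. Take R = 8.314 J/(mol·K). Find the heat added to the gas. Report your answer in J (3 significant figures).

Q ≈ -1350 J

Constant volume ⇒ W = 0, so Q = ΔU = nCᵥΔT with Cᵥ = 5R/2 = 20.79 J/(mol·K).
At constant V, T₂/T₁ = P₂/P₁ ⇒ ΔT = T₁(P₂/P₁ − 1) = 433·(92.3/158 − 1) = -180.1 K.
ΔU = (0.361)(20.79)(-180.1) = -1351 J.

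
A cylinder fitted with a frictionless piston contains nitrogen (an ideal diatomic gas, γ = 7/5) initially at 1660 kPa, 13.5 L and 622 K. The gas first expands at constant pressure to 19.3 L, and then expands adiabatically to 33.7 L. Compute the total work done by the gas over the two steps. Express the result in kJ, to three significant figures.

Step 1 (isobaric): W = PΔV = (1660 kPa)(19.3 − 13.5 L) = 9628 J.
After step 1: P = 1660 kPa, V = 19.3 L, T = 889.2 K.
Step 2 (adiabatic): W = (P₁V₁ − P₂V₂)/(γ−1) = (32038 − 25635)/0.4 = 16007 J.
W_total = 9628 + 16007 = 25635 J.

W_total ≈ 25.6 kJ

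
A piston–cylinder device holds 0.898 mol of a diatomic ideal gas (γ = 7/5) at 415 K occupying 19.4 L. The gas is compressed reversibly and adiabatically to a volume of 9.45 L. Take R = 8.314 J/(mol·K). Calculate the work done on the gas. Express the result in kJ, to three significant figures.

W ≈ 2.58 kJ

Adiabatic: TV^(γ−1) = const with γ = 7/5.
T₂ = T₁ (V₁/V₂)^(γ−1) = 415 × (19.4/9.45)^0.4 = 415 × 1.333 = 553.3 K.
W_by = nCᵥ(T₁ − T₂) = (0.898)(20.79)(415 − 553.3) = -2582 J.
Work on gas = −W_by = 2582 J.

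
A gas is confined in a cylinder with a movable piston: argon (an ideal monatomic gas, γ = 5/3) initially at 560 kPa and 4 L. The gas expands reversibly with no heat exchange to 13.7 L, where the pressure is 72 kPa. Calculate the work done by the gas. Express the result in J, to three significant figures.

Adiabatic: W = (P₁V₁ − P₂V₂)/(γ − 1) with γ = 5/3.
P₁V₁ = 2240 J, P₂V₂ = 986.4 J.
W = (2240 − 986.4) / 0.6667 = 1880 J.

W ≈ 1880 J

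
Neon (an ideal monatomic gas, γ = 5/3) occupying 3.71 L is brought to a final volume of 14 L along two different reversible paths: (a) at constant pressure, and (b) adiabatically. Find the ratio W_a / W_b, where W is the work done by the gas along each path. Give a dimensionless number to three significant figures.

W_a / W_b ≈ 3.15

Path (a) isobaric: W = P₁(V₂ − V₁) → W_a/(P₁V₁) = 2.774.
Path (b) adiabatic: W = P₁V₁(1 − (V₁/V₂)^(γ−1))/(γ−1) → W_b/(P₁V₁) = 0.8811.
W_a / W_b = 2.774 / 0.8811 = 3.148.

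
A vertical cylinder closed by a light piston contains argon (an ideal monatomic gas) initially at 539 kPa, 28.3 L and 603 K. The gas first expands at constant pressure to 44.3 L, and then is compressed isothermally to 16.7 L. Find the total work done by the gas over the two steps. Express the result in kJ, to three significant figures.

Step 1 (isobaric): W = PΔV = (539 kPa)(44.3 − 28.3 L) = 8624 J.
After step 1: P = 539 kPa, V = 44.3 L, T = 943.9 K.
Step 2 (isothermal): W = P₁V₁ ln(V₂/V₁) = (23878) ln(16.7/44.3) = -23295 J.
W_total = 8624 − 23295 = -14671 J.

W_total ≈ -14.7 kJ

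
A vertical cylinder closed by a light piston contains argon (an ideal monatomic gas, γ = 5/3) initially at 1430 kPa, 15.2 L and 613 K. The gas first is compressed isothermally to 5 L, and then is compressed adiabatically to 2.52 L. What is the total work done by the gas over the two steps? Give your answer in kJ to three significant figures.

Step 1 (isothermal): W = P₁V₁ ln(V₂/V₁) = (21736) ln(5/15.2) = -24167 J.
After step 1: P = 4347 kPa, V = 5 L, T = 613 K.
Step 2 (adiabatic): W = (P₁V₁ − P₂V₂)/(γ−1) = (21736 − 34321)/0.667 = -18877 J.
W_total = -24167 − 18877 = -43045 J.

W_total ≈ -43.0 kJ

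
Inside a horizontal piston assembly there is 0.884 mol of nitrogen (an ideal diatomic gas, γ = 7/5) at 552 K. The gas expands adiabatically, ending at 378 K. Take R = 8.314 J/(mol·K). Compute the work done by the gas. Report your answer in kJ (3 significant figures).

W ≈ 3.20 kJ

Adiabatic ⇒ Q = 0, so W_by = −ΔU = nCᵥ(T₁ − T₂).
Cᵥ = 5R/2 = 20.79 J/(mol·K).
W = (0.884)(20.79)(552 − 378) = 3197 J.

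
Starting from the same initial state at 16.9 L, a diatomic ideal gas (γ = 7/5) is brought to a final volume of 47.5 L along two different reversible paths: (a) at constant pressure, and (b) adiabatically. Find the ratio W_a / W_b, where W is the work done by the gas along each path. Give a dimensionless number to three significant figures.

W_a / W_b ≈ 2.14

Path (a) isobaric: W = P₁(V₂ − V₁) → W_a/(P₁V₁) = 1.811.
Path (b) adiabatic: W = P₁V₁(1 − (V₁/V₂)^(γ−1))/(γ−1) → W_b/(P₁V₁) = 0.8465.
W_a / W_b = 1.811 / 0.8465 = 2.139.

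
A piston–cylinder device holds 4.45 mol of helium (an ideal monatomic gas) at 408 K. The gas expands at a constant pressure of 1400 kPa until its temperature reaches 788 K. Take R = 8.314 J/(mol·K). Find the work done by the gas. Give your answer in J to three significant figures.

Isobaric: W = P ΔV = nR ΔT.
W = (4.45)(8.314)(788 − 408) = 14059 J.

W ≈ 14100 J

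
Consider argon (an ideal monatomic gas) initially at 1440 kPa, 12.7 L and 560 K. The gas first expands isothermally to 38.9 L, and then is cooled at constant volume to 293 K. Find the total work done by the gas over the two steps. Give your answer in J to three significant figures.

W_total ≈ 20500 J

Step 1 (isothermal): W = P₁V₁ ln(V₂/V₁) = (18288) ln(38.9/12.7) = 20471 J.
Step 2 (isochoric): W = 0 (constant volume).
W_total = 20471 + 0 = 20471 J.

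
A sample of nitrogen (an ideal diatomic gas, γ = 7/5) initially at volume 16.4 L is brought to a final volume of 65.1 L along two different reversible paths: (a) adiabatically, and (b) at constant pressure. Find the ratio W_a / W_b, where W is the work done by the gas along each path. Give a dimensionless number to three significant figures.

Path (a) adiabatic: W = P₁V₁(1 − (V₁/V₂)^(γ−1))/(γ−1) → W_a/(P₁V₁) = 1.06.
Path (b) isobaric: W = P₁(V₂ − V₁) → W_b/(P₁V₁) = 2.97.
W_a / W_b = 1.06 / 2.97 = 0.3569.

W_a / W_b ≈ 0.357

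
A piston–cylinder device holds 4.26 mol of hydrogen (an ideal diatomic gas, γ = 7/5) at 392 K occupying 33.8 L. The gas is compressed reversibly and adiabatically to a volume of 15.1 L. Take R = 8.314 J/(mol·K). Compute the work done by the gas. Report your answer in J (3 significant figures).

Adiabatic: TV^(γ−1) = const with γ = 7/5.
T₂ = T₁ (V₁/V₂)^(γ−1) = 392 × (33.8/15.1)^0.4 = 392 × 1.38 = 541.1 K.
W_by = nCᵥ(T₁ − T₂) = (4.26)(20.79)(392 − 541.1) = -13200 J.

W ≈ -13200 J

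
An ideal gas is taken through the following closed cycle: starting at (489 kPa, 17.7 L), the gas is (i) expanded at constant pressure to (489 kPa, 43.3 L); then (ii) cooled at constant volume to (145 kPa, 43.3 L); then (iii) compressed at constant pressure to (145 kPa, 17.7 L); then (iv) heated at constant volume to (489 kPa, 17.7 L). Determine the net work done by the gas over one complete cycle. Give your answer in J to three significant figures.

W_net ≈ 8810 J

Constant-volume legs do no work.
W(i) = (489)(43.3 − 17.7) = 12518 J; W(iii) = (145)(17.7 − 43.3) = -3712 J.
W_net = 12518 − 3712 = 8806 J (the clockwise enclosed area).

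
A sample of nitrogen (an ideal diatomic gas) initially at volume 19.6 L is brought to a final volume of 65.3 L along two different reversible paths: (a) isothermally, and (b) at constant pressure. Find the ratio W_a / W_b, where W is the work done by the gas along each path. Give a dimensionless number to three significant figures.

Path (a) isothermal: W = P₁V₁ ln(V₂/V₁) → W_a/(P₁V₁) = 1.203.
Path (b) isobaric: W = P₁(V₂ − V₁) → W_b/(P₁V₁) = 2.332.
W_a / W_b = 1.203 / 2.332 = 0.5161.

W_a / W_b ≈ 0.516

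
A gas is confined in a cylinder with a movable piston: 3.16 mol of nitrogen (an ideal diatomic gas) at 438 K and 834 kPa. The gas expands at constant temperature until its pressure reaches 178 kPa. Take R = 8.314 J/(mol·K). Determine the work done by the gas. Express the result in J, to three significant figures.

Isothermal process: W = nRT ln(V₂/V₁) = nRT ln(P₁/P₂).
W = (3.16)(8.314)(438) × ln(834/178)
  = 11507 × ln(4.685) = 11507 × 1.544
W_by_gas = 17772 J.

W ≈ 17800 J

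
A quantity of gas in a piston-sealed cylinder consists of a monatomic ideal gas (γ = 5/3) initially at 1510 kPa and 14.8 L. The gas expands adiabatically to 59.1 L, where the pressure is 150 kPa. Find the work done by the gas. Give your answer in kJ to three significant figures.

Adiabatic: W = (P₁V₁ − P₂V₂)/(γ − 1) with γ = 5/3.
P₁V₁ = 22348 J, P₂V₂ = 8865 J.
W = (22348 − 8865) / 0.6667 = 20224 J.

W ≈ 20.2 kJ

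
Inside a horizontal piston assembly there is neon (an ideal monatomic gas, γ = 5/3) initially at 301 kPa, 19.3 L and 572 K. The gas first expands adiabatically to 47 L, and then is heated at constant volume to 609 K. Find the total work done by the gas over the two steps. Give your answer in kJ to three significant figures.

Step 1 (adiabatic): W = (P₁V₁ − P₂V₂)/(γ−1) = (5809 − 3209)/0.667 = 3900 J.
Step 2 (isochoric): W = 0 (constant volume).
W_total = 3900 + 0 = 3900 J.

W_total ≈ 3.90 kJ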